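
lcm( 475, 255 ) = 24225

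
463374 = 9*51486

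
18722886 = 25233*742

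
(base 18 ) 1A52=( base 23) h7a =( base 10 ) 9164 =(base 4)2033030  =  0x23cc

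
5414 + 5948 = 11362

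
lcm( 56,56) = 56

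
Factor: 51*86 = 4386 = 2^1*3^1  *  17^1*43^1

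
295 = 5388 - 5093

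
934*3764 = 3515576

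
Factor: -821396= - 2^2*29^1*73^1 * 97^1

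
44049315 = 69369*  635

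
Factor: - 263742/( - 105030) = 113/45 = 3^( - 2)*5^( - 1)*113^1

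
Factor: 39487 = 7^1*5641^1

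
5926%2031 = 1864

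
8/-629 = -1 + 621/629  =  - 0.01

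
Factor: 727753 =13^1*17^1*37^1*89^1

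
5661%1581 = 918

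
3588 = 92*39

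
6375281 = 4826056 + 1549225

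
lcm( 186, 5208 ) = 5208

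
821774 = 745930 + 75844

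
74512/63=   1182 + 46/63 = 1182.73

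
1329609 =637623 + 691986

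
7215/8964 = 2405/2988 = 0.80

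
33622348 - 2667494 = 30954854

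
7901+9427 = 17328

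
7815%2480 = 375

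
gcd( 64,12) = 4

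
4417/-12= - 4417/12 = -368.08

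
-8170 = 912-9082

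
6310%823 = 549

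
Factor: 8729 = 7^1*29^1 * 43^1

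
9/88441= 9/88441  =  0.00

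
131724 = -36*( - 3659 )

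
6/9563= 6/9563 = 0.00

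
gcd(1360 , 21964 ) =68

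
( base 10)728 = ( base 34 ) LE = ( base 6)3212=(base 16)2D8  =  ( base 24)168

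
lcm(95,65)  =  1235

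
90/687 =30/229= 0.13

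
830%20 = 10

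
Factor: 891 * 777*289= 3^5*7^1*11^1*17^2*37^1 =200076723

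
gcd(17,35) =1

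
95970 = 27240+68730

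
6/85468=3/42734 = 0.00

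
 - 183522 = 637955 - 821477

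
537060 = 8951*60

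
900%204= 84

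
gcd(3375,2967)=3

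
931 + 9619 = 10550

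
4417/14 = 315+1/2 = 315.50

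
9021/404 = 22  +  133/404 = 22.33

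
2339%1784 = 555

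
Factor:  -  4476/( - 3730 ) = 6/5 = 2^1*3^1*5^( - 1 )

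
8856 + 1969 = 10825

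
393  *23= 9039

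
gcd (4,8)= 4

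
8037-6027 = 2010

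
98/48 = 2+1/24= 2.04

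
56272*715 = 40234480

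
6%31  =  6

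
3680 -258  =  3422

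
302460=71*4260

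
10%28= 10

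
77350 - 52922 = 24428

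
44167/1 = 44167 = 44167.00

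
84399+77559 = 161958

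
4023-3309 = 714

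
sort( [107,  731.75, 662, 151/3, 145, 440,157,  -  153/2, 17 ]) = [-153/2 , 17, 151/3, 107,145, 157, 440, 662, 731.75 ]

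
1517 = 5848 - 4331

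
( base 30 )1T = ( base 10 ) 59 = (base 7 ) 113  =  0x3b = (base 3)2012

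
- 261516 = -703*372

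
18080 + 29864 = 47944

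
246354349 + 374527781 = 620882130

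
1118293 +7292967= 8411260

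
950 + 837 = 1787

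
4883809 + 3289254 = 8173063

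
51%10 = 1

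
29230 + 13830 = 43060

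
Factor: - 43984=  - 2^4 *2749^1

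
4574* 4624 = 21150176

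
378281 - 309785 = 68496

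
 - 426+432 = 6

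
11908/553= 21 + 295/553  =  21.53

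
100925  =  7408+93517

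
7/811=7/811= 0.01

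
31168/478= 65 + 49/239 = 65.21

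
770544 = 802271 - 31727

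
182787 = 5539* 33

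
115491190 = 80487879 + 35003311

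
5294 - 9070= - 3776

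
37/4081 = 37/4081=0.01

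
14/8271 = 14/8271 = 0.00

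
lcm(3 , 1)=3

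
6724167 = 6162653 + 561514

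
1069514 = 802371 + 267143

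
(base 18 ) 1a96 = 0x2418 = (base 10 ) 9240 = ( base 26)dha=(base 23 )HAH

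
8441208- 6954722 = 1486486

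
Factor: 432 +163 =5^1*7^1*17^1=595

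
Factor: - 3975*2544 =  - 10112400 = - 2^4*3^2 * 5^2*53^2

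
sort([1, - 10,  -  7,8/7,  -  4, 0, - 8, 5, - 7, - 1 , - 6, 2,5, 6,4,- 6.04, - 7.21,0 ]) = [ - 10, - 8, - 7.21, - 7, - 7, - 6.04 , - 6,- 4,-1, 0,0, 1, 8/7,  2, 4,5 , 5,6]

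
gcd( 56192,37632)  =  128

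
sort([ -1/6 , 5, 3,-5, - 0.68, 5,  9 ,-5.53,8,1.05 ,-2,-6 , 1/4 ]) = [-6,-5.53,-5, - 2,-0.68, - 1/6,1/4, 1.05, 3,5 , 5, 8,9 ] 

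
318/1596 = 53/266 = 0.20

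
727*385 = 279895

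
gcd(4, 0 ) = 4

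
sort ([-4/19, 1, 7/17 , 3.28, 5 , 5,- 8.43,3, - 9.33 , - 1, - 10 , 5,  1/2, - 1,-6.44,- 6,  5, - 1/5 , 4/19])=[ - 10, - 9.33, - 8.43  , - 6.44 , - 6, - 1 , -1, - 4/19, - 1/5, 4/19,7/17, 1/2 , 1, 3,  3.28,5,  5 , 5,5]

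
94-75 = 19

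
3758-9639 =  - 5881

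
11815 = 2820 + 8995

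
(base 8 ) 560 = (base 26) e4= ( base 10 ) 368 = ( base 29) CK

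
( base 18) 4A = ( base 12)6A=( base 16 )52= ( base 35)2c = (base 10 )82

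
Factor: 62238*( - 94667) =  - 5891884746 = - 2^1 * 3^1*11^1*23^1*41^1 * 137^1* 691^1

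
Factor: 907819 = 11^1*82529^1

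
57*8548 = 487236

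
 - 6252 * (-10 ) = 62520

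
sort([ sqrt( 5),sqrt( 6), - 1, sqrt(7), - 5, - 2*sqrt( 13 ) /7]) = [  -  5, - 2*sqrt( 13)/7, - 1, sqrt( 5 ),sqrt (6), sqrt (7) ]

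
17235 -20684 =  - 3449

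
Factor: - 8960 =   -  2^8*5^1*7^1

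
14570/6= 2428 + 1/3 = 2428.33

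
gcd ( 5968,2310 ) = 2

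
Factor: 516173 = 7^1*19^1*3881^1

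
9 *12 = 108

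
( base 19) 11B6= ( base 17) 18C6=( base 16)1D0B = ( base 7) 30451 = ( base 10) 7435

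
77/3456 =77/3456 = 0.02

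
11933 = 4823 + 7110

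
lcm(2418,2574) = 79794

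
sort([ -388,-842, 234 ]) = [  -  842,-388,234 ]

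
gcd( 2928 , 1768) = 8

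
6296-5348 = 948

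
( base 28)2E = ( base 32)26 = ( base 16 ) 46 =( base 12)5A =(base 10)70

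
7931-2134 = 5797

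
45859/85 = 539 + 44/85 = 539.52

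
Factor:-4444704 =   -  2^5*3^2*11^1*23^1*61^1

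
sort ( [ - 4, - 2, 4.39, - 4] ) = [- 4, - 4, - 2,  4.39 ]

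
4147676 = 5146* 806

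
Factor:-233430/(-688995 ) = 2^1 * 3^( - 1)*31^1*61^(-1) = 62/183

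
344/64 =43/8 = 5.38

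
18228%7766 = 2696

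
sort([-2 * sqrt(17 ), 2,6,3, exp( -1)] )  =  [ - 2*sqrt( 17 ),exp( -1 ), 2,3, 6] 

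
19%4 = 3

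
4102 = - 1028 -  - 5130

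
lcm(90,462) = 6930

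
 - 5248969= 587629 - 5836598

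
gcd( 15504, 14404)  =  4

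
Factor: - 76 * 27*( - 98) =201096 = 2^3 *3^3 * 7^2*19^1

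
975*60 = 58500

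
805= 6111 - 5306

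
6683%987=761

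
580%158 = 106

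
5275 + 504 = 5779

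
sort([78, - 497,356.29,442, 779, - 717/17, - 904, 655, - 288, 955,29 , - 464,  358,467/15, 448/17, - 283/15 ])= [ - 904, -497,  -  464, - 288, - 717/17, - 283/15, 448/17  ,  29,  467/15,  78,356.29, 358, 442,655,779, 955 ]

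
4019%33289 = 4019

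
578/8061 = 578/8061 = 0.07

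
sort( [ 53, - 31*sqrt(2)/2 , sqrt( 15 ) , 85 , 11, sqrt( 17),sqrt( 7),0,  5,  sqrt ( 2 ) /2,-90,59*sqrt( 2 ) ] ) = [-90, -31 *sqrt( 2 )/2, 0,sqrt( 2) /2, sqrt( 7),sqrt(15 ),sqrt(17 ),5,11,  53,  59*sqrt(2 ),85 ] 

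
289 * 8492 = 2454188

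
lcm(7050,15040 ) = 225600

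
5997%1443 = 225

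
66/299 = 66/299 = 0.22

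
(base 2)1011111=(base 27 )3E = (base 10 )95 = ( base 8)137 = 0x5F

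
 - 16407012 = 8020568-24427580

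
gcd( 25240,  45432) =5048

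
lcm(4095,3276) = 16380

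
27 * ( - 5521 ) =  - 149067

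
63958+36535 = 100493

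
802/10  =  80+1/5 = 80.20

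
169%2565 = 169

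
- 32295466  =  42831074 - 75126540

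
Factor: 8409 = 3^1*2803^1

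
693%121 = 88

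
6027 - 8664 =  - 2637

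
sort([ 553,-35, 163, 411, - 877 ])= [ - 877,-35, 163, 411, 553 ] 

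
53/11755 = 53/11755 = 0.00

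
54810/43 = 54810/43 = 1274.65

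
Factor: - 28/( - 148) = 7^1*37^( -1) = 7/37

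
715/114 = 715/114 = 6.27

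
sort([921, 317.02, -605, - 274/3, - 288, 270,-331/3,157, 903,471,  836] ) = [ - 605, - 288, - 331/3 , - 274/3,157,270,317.02,471, 836, 903, 921 ]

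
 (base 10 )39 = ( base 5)124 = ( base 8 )47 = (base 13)30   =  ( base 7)54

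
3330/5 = 666 = 666.00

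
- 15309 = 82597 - 97906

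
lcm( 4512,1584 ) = 148896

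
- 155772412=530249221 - 686021633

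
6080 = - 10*( -608) 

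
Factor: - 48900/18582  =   - 50/19 = -2^1 *5^2*19^(-1)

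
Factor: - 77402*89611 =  - 2^1*13^2*229^1*89611^1 = - 6936070622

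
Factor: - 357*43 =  - 3^1*7^1*17^1*43^1 = - 15351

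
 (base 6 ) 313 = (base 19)63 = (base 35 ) 3C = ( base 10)117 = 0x75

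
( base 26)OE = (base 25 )10d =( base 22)170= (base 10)638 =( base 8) 1176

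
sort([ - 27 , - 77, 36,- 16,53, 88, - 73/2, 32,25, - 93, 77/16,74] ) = [-93,- 77, -73/2, - 27,-16, 77/16,25, 32,36,53,74,88 ] 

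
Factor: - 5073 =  - 3^1* 19^1*89^1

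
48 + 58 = 106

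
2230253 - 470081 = 1760172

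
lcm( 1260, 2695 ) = 97020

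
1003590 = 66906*15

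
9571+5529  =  15100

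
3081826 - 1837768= 1244058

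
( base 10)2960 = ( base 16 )B90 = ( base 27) 41H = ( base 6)21412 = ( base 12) 1868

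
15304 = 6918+8386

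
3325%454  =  147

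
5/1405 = 1/281=   0.00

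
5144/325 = 5144/325 = 15.83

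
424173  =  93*4561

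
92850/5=18570 = 18570.00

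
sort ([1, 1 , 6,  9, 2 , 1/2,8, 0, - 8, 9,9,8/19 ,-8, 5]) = [ - 8, - 8, 0, 8/19, 1/2,1,1, 2, 5, 6,8, 9, 9, 9]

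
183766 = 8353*22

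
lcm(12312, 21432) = 578664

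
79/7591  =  79/7591  =  0.01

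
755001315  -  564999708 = 190001607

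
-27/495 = - 3/55 =- 0.05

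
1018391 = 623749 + 394642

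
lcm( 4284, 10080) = 171360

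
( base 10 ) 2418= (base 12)1496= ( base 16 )972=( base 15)AB3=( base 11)18A9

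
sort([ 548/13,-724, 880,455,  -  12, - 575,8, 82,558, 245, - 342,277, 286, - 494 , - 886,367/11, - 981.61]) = [-981.61, - 886, - 724,-575, - 494, - 342,  -  12,  8,367/11, 548/13, 82  ,  245, 277, 286, 455,558, 880 ] 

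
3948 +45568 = 49516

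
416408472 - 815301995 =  - 398893523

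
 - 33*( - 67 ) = 2211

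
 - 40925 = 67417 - 108342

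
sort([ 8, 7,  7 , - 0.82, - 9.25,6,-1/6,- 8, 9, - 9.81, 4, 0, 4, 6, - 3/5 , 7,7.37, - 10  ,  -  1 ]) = [ - 10, - 9.81, - 9.25,-8, - 1, - 0.82, -3/5, - 1/6,0, 4, 4, 6,6,7 , 7,  7  ,  7.37, 8 , 9] 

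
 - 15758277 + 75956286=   60198009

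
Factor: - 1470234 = -2^1 * 3^1*245039^1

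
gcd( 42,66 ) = 6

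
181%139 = 42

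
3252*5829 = 18955908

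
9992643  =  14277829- 4285186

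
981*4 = 3924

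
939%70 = 29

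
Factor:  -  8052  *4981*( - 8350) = 2^3 * 3^1*5^2 * 11^1*17^1*61^1 *167^1*293^1 = 334893550200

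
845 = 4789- 3944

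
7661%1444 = 441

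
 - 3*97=  -  291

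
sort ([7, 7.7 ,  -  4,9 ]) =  [ - 4,7,  7.7,9 ] 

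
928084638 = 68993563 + 859091075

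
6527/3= 2175 + 2/3 = 2175.67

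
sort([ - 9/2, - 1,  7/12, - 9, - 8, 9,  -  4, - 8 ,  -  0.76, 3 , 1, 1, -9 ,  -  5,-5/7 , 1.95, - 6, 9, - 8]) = [ - 9,  -  9, - 8,-8,- 8, -6,-5 , - 9/2, - 4 , - 1,-0.76, - 5/7,7/12, 1, 1, 1.95,  3, 9 , 9] 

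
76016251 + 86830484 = 162846735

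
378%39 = 27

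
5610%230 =90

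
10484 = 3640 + 6844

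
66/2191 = 66/2191  =  0.03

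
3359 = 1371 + 1988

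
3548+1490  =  5038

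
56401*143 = 8065343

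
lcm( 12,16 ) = 48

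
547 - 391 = 156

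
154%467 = 154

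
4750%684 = 646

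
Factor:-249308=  - 2^2 * 62327^1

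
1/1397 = 1/1397 =0.00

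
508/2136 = 127/534  =  0.24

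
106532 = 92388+14144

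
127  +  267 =394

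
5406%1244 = 430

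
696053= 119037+577016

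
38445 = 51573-13128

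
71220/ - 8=- 17805/2=- 8902.50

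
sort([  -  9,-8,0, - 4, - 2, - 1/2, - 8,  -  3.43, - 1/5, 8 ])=[ - 9, - 8, - 8, - 4,-3.43, - 2,-1/2, - 1/5,0,8]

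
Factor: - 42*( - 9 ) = 378 = 2^1*3^3 * 7^1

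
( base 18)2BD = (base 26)171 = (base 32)QR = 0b1101011011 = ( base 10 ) 859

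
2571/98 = 2571/98 = 26.23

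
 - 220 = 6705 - 6925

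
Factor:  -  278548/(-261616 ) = 2^( - 2 )*197^( - 1)*839^1=839/788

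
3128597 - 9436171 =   -  6307574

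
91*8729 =794339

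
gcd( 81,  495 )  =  9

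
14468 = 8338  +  6130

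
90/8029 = 90/8029 = 0.01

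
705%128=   65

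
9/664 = 9/664  =  0.01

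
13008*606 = 7882848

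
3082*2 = 6164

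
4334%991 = 370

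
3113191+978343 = 4091534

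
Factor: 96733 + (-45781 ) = 50952 = 2^3*3^1*11^1* 193^1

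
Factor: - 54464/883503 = -2^6 * 3^ (  -  2 )*23^1*37^1*89^( - 1 )*1103^( - 1 )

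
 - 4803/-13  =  4803/13  =  369.46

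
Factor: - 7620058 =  - 2^1*283^1*13463^1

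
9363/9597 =3121/3199 =0.98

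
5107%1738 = 1631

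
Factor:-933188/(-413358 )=466594/206679  =  2^1*3^(-1) * 11^(-1)*6263^(-1 )*233297^1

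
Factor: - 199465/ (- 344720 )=287/496 = 2^( - 4)*7^1*31^(- 1)*41^1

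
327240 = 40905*8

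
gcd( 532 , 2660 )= 532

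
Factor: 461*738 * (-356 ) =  - 2^3 * 3^2*41^1*89^1*461^1  =  - 121117608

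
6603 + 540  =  7143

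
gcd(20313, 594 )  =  9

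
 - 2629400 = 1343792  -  3973192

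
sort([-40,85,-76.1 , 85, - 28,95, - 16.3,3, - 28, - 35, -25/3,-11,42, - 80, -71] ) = [- 80, - 76.1, - 71,-40,-35, - 28,  -  28, - 16.3, - 11, - 25/3,3,42, 85, 85,95]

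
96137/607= 158  +  231/607=158.38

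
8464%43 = 36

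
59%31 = 28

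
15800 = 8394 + 7406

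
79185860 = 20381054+58804806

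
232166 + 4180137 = 4412303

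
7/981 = 7/981 = 0.01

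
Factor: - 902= - 2^1*11^1*41^1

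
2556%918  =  720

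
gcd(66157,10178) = 5089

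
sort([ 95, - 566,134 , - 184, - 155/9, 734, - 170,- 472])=[ - 566  , - 472,  -  184, - 170, - 155/9, 95, 134, 734 ] 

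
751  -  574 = 177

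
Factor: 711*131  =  93141 = 3^2*79^1*131^1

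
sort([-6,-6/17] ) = [ - 6,-6/17 ]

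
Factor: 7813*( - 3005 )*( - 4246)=2^1 * 5^1*11^1*13^1 * 193^1 *601^2=99687863990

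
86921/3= 28973 + 2/3 = 28973.67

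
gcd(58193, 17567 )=1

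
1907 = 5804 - 3897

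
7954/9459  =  7954/9459  =  0.84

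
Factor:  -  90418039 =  - 409^1 * 221071^1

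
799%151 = 44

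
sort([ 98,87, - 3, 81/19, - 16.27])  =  [ - 16.27, - 3,81/19,87,  98 ]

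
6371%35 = 1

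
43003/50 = 43003/50= 860.06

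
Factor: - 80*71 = -5680 =- 2^4* 5^1 * 71^1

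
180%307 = 180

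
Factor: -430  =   - 2^1 * 5^1 *43^1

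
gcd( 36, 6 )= 6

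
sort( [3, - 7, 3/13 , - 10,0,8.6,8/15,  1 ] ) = [ - 10, - 7,0 , 3/13,8/15, 1,3, 8.6] 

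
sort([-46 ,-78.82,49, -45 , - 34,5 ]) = [ - 78.82, - 46, - 45, - 34,5, 49]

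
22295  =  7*3185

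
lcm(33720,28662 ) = 573240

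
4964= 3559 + 1405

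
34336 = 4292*8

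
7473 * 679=5074167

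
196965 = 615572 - 418607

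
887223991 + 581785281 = 1469009272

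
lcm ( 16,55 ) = 880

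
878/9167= 878/9167 = 0.10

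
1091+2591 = 3682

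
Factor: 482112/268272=2^2*3^( - 1)*23^(-1 ) * 31^1 = 124/69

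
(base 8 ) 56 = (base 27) 1j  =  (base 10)46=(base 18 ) 2A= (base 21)24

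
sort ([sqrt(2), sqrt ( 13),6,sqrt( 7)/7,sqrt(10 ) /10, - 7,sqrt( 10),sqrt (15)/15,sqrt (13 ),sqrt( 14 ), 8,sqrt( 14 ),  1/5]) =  [  -  7, 1/5,  sqrt (15)/15, sqrt(10 )/10,sqrt( 7 )/7 , sqrt( 2 ),sqrt( 10 ), sqrt (13 ), sqrt( 13 ),sqrt( 14),sqrt(14 ) , 6,8 ] 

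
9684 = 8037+1647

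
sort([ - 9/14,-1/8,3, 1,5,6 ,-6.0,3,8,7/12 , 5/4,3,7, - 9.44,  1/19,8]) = [ - 9.44, - 6.0, - 9/14,-1/8, 1/19, 7/12,1,5/4,3,3,3, 5,6  ,  7,8, 8]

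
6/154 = 3/77 = 0.04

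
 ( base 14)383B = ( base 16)267d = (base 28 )cfp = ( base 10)9853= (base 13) 463C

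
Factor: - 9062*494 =-4476628 = - 2^2*13^1*19^1*23^1*197^1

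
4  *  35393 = 141572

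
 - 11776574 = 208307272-220083846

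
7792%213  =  124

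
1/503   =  1/503 = 0.00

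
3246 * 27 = 87642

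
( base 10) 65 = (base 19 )38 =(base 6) 145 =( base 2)1000001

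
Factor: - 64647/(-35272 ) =2^(  -  3 )*3^2*11^1*653^1*4409^(-1)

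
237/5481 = 79/1827 = 0.04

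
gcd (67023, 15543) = 99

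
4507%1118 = 35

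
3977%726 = 347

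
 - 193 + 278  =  85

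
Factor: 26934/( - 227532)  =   - 67/566 = -  2^ ( - 1 ) * 67^1 * 283^(-1)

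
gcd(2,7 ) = 1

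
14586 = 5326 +9260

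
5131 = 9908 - 4777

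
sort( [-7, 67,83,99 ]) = [-7,67, 83,99 ]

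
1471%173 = 87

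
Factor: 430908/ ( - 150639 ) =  - 2^2*241^1*337^( - 1) = -964/337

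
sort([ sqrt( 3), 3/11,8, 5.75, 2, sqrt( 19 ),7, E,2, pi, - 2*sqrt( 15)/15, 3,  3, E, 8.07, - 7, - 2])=[- 7 , - 2, - 2*sqrt( 15)/15,  3/11, sqrt (3 ), 2,2, E, E, 3 , 3, pi, sqrt( 19) , 5.75 , 7, 8,8.07] 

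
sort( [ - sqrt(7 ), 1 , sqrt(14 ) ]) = [  -  sqrt(7 ), 1,sqrt(14)]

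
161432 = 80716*2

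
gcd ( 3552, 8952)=24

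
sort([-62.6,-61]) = [ -62.6, - 61]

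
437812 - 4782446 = -4344634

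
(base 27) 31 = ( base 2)1010010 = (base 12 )6a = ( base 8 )122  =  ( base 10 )82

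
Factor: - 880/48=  - 55/3  =  - 3^( - 1 ) *5^1*11^1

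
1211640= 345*3512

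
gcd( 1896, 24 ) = 24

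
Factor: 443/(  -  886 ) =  - 2^( - 1) = - 1/2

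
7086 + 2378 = 9464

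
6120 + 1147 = 7267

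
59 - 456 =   -  397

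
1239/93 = 413/31 = 13.32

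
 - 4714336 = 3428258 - 8142594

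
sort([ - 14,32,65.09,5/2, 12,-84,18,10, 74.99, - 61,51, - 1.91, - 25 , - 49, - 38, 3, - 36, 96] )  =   [ - 84, - 61, - 49, - 38,-36, - 25, - 14, - 1.91,5/2,3 , 10, 12,18 , 32, 51, 65.09, 74.99, 96]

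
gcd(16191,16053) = 3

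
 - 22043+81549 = 59506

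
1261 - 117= 1144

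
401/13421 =401/13421  =  0.03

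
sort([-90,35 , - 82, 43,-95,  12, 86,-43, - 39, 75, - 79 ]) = [  -  95, - 90, - 82, - 79 , - 43,- 39, 12,  35,43, 75, 86 ] 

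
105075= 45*2335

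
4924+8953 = 13877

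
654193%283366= 87461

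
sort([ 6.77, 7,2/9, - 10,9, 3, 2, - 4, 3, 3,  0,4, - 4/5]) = [ - 10, - 4, - 4/5, 0,2/9, 2, 3, 3, 3,4, 6.77,  7,  9 ] 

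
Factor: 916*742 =2^3*7^1 * 53^1*229^1=679672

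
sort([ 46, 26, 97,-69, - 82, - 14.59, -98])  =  [  -  98, - 82,  -  69, - 14.59,  26,  46, 97]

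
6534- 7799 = - 1265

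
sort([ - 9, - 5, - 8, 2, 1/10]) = [ - 9, - 8, - 5 , 1/10, 2] 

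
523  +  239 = 762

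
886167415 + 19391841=905559256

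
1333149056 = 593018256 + 740130800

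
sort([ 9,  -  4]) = [ - 4,9] 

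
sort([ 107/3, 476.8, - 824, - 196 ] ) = [ - 824, - 196,  107/3, 476.8 ]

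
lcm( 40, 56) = 280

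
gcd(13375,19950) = 25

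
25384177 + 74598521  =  99982698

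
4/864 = 1/216 = 0.00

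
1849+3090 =4939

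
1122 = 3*374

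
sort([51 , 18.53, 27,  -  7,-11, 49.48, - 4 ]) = [ - 11,-7,  -  4, 18.53 , 27,49.48,  51 ] 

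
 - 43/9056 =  - 1+9013/9056 = -0.00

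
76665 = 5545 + 71120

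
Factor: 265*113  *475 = 14223875 = 5^3*19^1*53^1 *113^1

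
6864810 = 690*9949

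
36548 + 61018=97566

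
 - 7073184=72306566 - 79379750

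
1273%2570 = 1273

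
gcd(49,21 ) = 7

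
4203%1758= 687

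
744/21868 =186/5467 =0.03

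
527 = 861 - 334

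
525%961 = 525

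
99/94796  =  99/94796 = 0.00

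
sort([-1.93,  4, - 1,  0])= [  -  1.93,-1,0,4]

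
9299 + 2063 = 11362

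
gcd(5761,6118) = 7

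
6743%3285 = 173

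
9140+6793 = 15933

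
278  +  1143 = 1421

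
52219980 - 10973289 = 41246691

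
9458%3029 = 371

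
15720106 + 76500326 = 92220432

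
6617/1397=6617/1397=4.74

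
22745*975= 22176375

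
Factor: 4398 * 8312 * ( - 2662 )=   -  97312540512 = - 2^5 * 3^1*11^3*733^1 * 1039^1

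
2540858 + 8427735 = 10968593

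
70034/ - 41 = -70034/41 = - 1708.15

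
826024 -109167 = 716857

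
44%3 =2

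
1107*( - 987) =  - 1092609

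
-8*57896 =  - 463168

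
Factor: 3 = 3^1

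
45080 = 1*45080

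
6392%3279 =3113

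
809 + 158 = 967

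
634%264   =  106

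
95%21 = 11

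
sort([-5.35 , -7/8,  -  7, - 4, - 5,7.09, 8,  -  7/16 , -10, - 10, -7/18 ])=[-10, - 10 ,- 7,-5.35,  -  5, - 4,-7/8, - 7/16, - 7/18 , 7.09, 8] 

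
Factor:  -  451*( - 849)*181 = 3^1*11^1*41^1*181^1*283^1 = 69304719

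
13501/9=13501/9  =  1500.11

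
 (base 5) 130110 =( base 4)1032212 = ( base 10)5030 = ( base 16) 13a6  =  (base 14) 1B94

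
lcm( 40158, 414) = 40158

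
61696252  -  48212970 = 13483282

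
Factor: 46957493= 11^1* 19^1*224677^1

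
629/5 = 629/5 = 125.80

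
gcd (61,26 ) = 1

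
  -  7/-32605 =7/32605 = 0.00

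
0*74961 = 0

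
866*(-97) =-84002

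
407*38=15466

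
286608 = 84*3412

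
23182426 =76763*302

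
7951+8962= 16913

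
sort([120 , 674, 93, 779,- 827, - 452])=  [-827, - 452, 93,120, 674,779 ]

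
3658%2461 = 1197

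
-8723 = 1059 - 9782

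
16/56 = 2/7 = 0.29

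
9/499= 9/499 = 0.02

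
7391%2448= 47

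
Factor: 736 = 2^5*23^1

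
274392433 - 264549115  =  9843318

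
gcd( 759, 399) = 3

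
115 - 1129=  - 1014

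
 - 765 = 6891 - 7656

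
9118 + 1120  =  10238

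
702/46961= 702/46961=0.01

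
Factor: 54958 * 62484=2^3* 3^1*41^1*127^1*27479^1 = 3433995672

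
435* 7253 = 3155055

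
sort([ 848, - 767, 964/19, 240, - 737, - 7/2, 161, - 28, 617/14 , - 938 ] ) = [-938, - 767 , - 737, - 28, - 7/2, 617/14, 964/19,161, 240, 848 ] 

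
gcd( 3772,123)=41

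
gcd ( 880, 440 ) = 440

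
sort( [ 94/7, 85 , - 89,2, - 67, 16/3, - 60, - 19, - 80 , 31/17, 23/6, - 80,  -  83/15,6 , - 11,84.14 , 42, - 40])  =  [ -89, - 80,-80, - 67 , - 60, - 40, - 19, - 11 , - 83/15,31/17,  2, 23/6 , 16/3,6,  94/7 , 42, 84.14, 85 ]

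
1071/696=357/232 = 1.54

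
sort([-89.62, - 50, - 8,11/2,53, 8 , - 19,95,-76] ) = [-89.62, - 76, - 50, - 19, - 8, 11/2,8, 53 , 95 ]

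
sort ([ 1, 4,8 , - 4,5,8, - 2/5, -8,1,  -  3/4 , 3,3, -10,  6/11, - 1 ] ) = [ - 10, - 8,-4 ,  -  1,-3/4 ,-2/5,6/11, 1, 1, 3,3,4, 5,8 , 8 ] 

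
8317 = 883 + 7434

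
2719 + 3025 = 5744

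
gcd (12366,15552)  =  54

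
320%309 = 11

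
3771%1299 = 1173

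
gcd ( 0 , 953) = 953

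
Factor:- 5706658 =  - 2^1*37^1*67^1*1151^1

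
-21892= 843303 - 865195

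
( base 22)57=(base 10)117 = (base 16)75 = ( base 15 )7C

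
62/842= 31/421 = 0.07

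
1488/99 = 496/33 =15.03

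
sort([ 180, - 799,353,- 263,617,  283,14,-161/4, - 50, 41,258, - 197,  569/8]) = [ - 799, - 263,  -  197, - 50, - 161/4,14,  41, 569/8,180, 258,283, 353,617 ]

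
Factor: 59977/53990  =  2^ (  -  1)*5^(-1)*37^1*1621^1*5399^( - 1)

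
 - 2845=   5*( - 569)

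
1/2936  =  1/2936  =  0.00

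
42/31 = 1 + 11/31 = 1.35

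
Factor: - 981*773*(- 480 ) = 2^5*3^3*5^1 * 109^1*773^1 = 363990240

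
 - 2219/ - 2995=2219/2995=0.74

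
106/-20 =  - 6+7/10  =  - 5.30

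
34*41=1394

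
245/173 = 1 + 72/173 = 1.42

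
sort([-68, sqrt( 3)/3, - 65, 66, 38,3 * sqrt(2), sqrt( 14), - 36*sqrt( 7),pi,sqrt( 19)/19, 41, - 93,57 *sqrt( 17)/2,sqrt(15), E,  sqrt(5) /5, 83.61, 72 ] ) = [  -  36 * sqrt( 7 ), - 93, - 68, - 65, sqrt( 19 ) /19, sqrt(5 ) /5,sqrt( 3 )/3,  E,pi, sqrt(14), sqrt( 15), 3* sqrt(2), 38 , 41, 66, 72,83.61,57 * sqrt (17)/2 ] 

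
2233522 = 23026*97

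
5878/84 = 2939/42  =  69.98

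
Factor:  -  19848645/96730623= - 3^2*5^1* 11^(  -  1 )*431^( - 1)*2267^( - 1)*49009^1 = - 2205405/10747847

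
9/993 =3/331 = 0.01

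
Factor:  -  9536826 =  - 2^1*3^1 * 13^1*122267^1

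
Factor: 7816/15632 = 1/2 = 2^(  -  1) 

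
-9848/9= - 1095+7/9= -1094.22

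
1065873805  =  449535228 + 616338577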